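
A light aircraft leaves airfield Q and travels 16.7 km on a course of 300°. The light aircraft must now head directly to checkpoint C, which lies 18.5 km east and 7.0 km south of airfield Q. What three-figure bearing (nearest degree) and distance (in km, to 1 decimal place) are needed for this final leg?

115°, 36.4 km

Leg 1 (300°, 16.7 km): east 16.7 sin 300° = -14.46, north 16.7 cos 300° = 8.35
Current position: (-14.46, 8.35). Target: (18.5, -7.0). Remaining: Δeast = 32.96, Δnorth = -15.35.
Bearing = atan2(32.96, -15.35) mod 360° = 114.97°; distance = √((32.96)² + (-15.35)²) = 36.361 km.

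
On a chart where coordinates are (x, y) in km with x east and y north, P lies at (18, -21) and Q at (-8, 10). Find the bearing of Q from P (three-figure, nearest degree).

320°

Δeast = -8 − 18 = -26.00; Δnorth = 10 − -21 = 31.00.
Bearing = atan2(Δeast, Δnorth) mod 360° = 320.01° ≈ 320°.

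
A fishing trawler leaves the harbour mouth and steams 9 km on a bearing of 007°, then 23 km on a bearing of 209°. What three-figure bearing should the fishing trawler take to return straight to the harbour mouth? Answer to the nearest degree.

Leg 1 (007°, 9 km): east 9 sin 7° = 1.10, north 9 cos 7° = 8.93
Leg 2 (209°, 23 km): east 23 sin 209° = -11.15, north 23 cos 209° = -20.12
Net displacement: -10.05 east, -11.18 north. Direction back to start is (10.05, 11.18): bearing = atan2(10.05, 11.18) mod 360° = 41.96° ≈ 042°.

042°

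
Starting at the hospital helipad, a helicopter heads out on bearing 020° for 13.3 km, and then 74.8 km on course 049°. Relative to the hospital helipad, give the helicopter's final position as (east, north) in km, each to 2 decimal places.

Leg 1 (020°, 13.3 km): east 13.3 sin 20° = 4.55, north 13.3 cos 20° = 12.50
Leg 2 (049°, 74.8 km): east 74.8 sin 49° = 56.45, north 74.8 cos 49° = 49.07
Summing: 61.00 km east, 61.57 km north → (61.00, 61.57).

(61.00, 61.57)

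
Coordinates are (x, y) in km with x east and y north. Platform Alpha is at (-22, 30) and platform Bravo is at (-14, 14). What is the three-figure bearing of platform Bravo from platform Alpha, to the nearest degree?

153°

Δeast = -14 − -22 = 8.00; Δnorth = 14 − 30 = -16.00.
Bearing = atan2(Δeast, Δnorth) mod 360° = 153.43° ≈ 153°.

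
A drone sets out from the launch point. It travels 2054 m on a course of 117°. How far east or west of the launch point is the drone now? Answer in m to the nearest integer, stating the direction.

Leg 1 (117°, 2054 m): east 2054 sin 117° = 1830.13, north 2054 cos 117° = -932.50
Net east component: 1830.13 m.

1830 m east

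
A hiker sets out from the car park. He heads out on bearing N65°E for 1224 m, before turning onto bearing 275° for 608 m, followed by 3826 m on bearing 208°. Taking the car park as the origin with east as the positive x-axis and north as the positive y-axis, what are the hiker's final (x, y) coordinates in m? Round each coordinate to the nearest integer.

(-1293, -2808)

Leg 1 (N65°E, 1224 m): east 1224 sin 65° = 1109.32, north 1224 cos 65° = 517.28
Leg 2 (275°, 608 m): east 608 sin 275° = -605.69, north 608 cos 275° = 52.99
Leg 3 (208°, 3826 m): east 3826 sin 208° = -1796.20, north 3826 cos 208° = -3378.16
Summing: -1292.56 m east, -2807.88 m north → (-1293, -2808).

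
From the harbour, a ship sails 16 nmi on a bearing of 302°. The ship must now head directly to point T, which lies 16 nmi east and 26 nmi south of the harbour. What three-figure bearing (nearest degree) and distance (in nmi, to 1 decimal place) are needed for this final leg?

139°, 45.4 nmi

Leg 1 (302°, 16 nmi): east 16 sin 302° = -13.57, north 16 cos 302° = 8.48
Current position: (-13.57, 8.48). Target: (16, -26). Remaining: Δeast = 29.57, Δnorth = -34.48.
Bearing = atan2(29.57, -34.48) mod 360° = 139.38°; distance = √((29.57)² + (-34.48)²) = 45.421 nmi.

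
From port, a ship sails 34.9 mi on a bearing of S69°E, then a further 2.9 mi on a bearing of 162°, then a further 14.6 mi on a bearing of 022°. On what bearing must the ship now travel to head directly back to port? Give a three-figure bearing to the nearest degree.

Leg 1 (S69°E, 34.9 mi): east 34.9 sin 111° = 32.58, north 34.9 cos 111° = -12.51
Leg 2 (162°, 2.9 mi): east 2.9 sin 162° = 0.90, north 2.9 cos 162° = -2.76
Leg 3 (022°, 14.6 mi): east 14.6 sin 22° = 5.47, north 14.6 cos 22° = 13.54
Net displacement: 38.95 east, -1.73 north. Direction back to start is (-38.95, 1.73): bearing = atan2(-38.95, 1.73) mod 360° = 272.54° ≈ 273°.

273°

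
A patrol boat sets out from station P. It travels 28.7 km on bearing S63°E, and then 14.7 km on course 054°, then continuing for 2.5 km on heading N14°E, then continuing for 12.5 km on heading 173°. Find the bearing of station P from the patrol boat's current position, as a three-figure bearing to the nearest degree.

290°

Leg 1 (S63°E, 28.7 km): east 28.7 sin 117° = 25.57, north 28.7 cos 117° = -13.03
Leg 2 (054°, 14.7 km): east 14.7 sin 54° = 11.89, north 14.7 cos 54° = 8.64
Leg 3 (N14°E, 2.5 km): east 2.5 sin 14° = 0.60, north 2.5 cos 14° = 2.43
Leg 4 (173°, 12.5 km): east 12.5 sin 173° = 1.52, north 12.5 cos 173° = -12.41
Net displacement: 39.59 east, -14.37 north. Direction back to start is (-39.59, 14.37): bearing = atan2(-39.59, 14.37) mod 360° = 289.95° ≈ 290°.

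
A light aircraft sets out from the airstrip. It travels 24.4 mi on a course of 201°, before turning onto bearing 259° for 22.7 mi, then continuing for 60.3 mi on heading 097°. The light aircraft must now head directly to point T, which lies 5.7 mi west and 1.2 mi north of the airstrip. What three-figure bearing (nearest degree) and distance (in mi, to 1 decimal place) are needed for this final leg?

Leg 1 (201°, 24.4 mi): east 24.4 sin 201° = -8.74, north 24.4 cos 201° = -22.78
Leg 2 (259°, 22.7 mi): east 22.7 sin 259° = -22.28, north 22.7 cos 259° = -4.33
Leg 3 (097°, 60.3 mi): east 60.3 sin 97° = 59.85, north 60.3 cos 97° = -7.35
Current position: (28.82, -34.46). Target: (-5.7, 1.2). Remaining: Δeast = -34.52, Δnorth = 35.66.
Bearing = atan2(-34.52, 35.66) mod 360° = 315.93°; distance = √((-34.52)² + (35.66)²) = 49.633 mi.

316°, 49.6 mi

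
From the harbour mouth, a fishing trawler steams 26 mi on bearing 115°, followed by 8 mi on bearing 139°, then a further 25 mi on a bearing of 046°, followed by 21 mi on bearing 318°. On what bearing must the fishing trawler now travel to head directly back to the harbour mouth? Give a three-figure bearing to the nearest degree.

244°

Leg 1 (115°, 26 mi): east 26 sin 115° = 23.56, north 26 cos 115° = -10.99
Leg 2 (139°, 8 mi): east 8 sin 139° = 5.25, north 8 cos 139° = -6.04
Leg 3 (046°, 25 mi): east 25 sin 46° = 17.98, north 25 cos 46° = 17.37
Leg 4 (318°, 21 mi): east 21 sin 318° = -14.05, north 21 cos 318° = 15.61
Net displacement: 32.74 east, 15.95 north. Direction back to start is (-32.74, -15.95): bearing = atan2(-32.74, -15.95) mod 360° = 244.03° ≈ 244°.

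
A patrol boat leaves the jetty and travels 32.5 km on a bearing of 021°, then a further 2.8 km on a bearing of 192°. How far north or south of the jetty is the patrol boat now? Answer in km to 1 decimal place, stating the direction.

Leg 1 (021°, 32.5 km): east 32.5 sin 21° = 11.65, north 32.5 cos 21° = 30.34
Leg 2 (192°, 2.8 km): east 2.8 sin 192° = -0.58, north 2.8 cos 192° = -2.74
Net north component: 27.60 km.

27.6 km north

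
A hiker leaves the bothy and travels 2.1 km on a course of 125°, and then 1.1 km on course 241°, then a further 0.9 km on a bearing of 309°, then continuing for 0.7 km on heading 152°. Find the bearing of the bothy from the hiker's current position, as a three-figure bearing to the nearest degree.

348°

Leg 1 (125°, 2.1 km): east 2.1 sin 125° = 1.72, north 2.1 cos 125° = -1.20
Leg 2 (241°, 1.1 km): east 1.1 sin 241° = -0.96, north 1.1 cos 241° = -0.53
Leg 3 (309°, 0.9 km): east 0.9 sin 309° = -0.70, north 0.9 cos 309° = 0.57
Leg 4 (152°, 0.7 km): east 0.7 sin 152° = 0.33, north 0.7 cos 152° = -0.62
Net displacement: 0.39 east, -1.79 north. Direction back to start is (-0.39, 1.79): bearing = atan2(-0.39, 1.79) mod 360° = 347.79° ≈ 348°.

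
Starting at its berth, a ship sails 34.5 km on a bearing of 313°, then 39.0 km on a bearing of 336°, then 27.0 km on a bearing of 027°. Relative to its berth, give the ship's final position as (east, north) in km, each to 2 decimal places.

Leg 1 (313°, 34.5 km): east 34.5 sin 313° = -25.23, north 34.5 cos 313° = 23.53
Leg 2 (336°, 39.0 km): east 39.0 sin 336° = -15.86, north 39.0 cos 336° = 35.63
Leg 3 (027°, 27.0 km): east 27.0 sin 27° = 12.26, north 27.0 cos 27° = 24.06
Summing: -28.84 km east, 83.21 km north → (-28.84, 83.21).

(-28.84, 83.21)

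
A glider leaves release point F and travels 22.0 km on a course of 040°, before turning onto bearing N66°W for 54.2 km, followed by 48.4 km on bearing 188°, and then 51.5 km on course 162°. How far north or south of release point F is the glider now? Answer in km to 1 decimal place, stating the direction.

Leg 1 (040°, 22.0 km): east 22.0 sin 40° = 14.14, north 22.0 cos 40° = 16.85
Leg 2 (N66°W, 54.2 km): east 54.2 sin 294° = -49.51, north 54.2 cos 294° = 22.05
Leg 3 (188°, 48.4 km): east 48.4 sin 188° = -6.74, north 48.4 cos 188° = -47.93
Leg 4 (162°, 51.5 km): east 51.5 sin 162° = 15.91, north 51.5 cos 162° = -48.98
Net north component: -58.01 km.

58.0 km south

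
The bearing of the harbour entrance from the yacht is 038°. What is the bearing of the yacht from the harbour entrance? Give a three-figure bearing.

218°

Back-bearing = 038° + 180° = 218°.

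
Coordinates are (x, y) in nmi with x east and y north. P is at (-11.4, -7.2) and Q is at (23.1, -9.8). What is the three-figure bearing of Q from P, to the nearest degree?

094°

Δeast = 23.1 − -11.4 = 34.50; Δnorth = -9.8 − -7.2 = -2.60.
Bearing = atan2(Δeast, Δnorth) mod 360° = 94.31° ≈ 094°.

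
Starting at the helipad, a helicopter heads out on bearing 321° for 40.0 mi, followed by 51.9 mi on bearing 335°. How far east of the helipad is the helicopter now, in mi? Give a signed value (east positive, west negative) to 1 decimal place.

Leg 1 (321°, 40.0 mi): east 40.0 sin 321° = -25.17, north 40.0 cos 321° = 31.09
Leg 2 (335°, 51.9 mi): east 51.9 sin 335° = -21.93, north 51.9 cos 335° = 47.04
Net east component: -47.11 mi.

-47.1 mi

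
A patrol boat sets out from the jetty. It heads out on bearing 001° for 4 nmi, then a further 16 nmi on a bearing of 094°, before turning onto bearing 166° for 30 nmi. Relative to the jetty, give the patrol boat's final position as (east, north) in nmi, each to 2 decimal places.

Leg 1 (001°, 4 nmi): east 4 sin 1° = 0.07, north 4 cos 1° = 4.00
Leg 2 (094°, 16 nmi): east 16 sin 94° = 15.96, north 16 cos 94° = -1.12
Leg 3 (166°, 30 nmi): east 30 sin 166° = 7.26, north 30 cos 166° = -29.11
Summing: 23.29 nmi east, -26.23 nmi north → (23.29, -26.23).

(23.29, -26.23)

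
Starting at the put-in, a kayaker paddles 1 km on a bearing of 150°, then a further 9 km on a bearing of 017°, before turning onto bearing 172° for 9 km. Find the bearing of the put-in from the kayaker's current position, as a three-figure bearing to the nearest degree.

Leg 1 (150°, 1 km): east 1 sin 150° = 0.50, north 1 cos 150° = -0.87
Leg 2 (017°, 9 km): east 9 sin 17° = 2.63, north 9 cos 17° = 8.61
Leg 3 (172°, 9 km): east 9 sin 172° = 1.25, north 9 cos 172° = -8.91
Net displacement: 4.38 east, -1.17 north. Direction back to start is (-4.38, 1.17): bearing = atan2(-4.38, 1.17) mod 360° = 284.96° ≈ 285°.

285°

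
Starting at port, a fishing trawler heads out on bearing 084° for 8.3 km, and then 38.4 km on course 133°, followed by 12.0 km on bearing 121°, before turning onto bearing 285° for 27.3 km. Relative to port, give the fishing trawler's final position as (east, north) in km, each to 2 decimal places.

Leg 1 (084°, 8.3 km): east 8.3 sin 84° = 8.25, north 8.3 cos 84° = 0.87
Leg 2 (133°, 38.4 km): east 38.4 sin 133° = 28.08, north 38.4 cos 133° = -26.19
Leg 3 (121°, 12.0 km): east 12.0 sin 121° = 10.29, north 12.0 cos 121° = -6.18
Leg 4 (285°, 27.3 km): east 27.3 sin 285° = -26.37, north 27.3 cos 285° = 7.07
Summing: 20.25 km east, -24.44 km north → (20.25, -24.44).

(20.25, -24.44)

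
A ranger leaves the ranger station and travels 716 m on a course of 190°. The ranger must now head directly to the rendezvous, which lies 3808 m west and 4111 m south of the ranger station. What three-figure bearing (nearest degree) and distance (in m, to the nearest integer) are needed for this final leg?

227°, 5017 m

Leg 1 (190°, 716 m): east 716 sin 190° = -124.33, north 716 cos 190° = -705.12
Current position: (-124.33, -705.12). Target: (-3808, -4111). Remaining: Δeast = -3683.67, Δnorth = -3405.88.
Bearing = atan2(-3683.67, -3405.88) mod 360° = 227.24°; distance = √((-3683.67)² + (-3405.88)²) = 5016.913 m.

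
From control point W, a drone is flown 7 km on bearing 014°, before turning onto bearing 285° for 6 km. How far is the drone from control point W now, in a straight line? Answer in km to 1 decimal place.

9.3 km

Leg 1 (014°, 7 km): east 7 sin 14° = 1.69, north 7 cos 14° = 6.79
Leg 2 (285°, 6 km): east 6 sin 285° = -5.80, north 6 cos 285° = 1.55
Net: -4.10 east, 8.34 north. Distance = √((-4.10)² + (8.34)²) = 9.299 km.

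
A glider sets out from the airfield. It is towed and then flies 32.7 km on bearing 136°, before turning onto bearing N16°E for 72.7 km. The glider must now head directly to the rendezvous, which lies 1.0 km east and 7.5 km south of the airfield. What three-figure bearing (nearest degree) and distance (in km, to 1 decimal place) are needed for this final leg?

218°, 68.2 km

Leg 1 (136°, 32.7 km): east 32.7 sin 136° = 22.72, north 32.7 cos 136° = -23.52
Leg 2 (N16°E, 72.7 km): east 72.7 sin 16° = 20.04, north 72.7 cos 16° = 69.88
Current position: (42.75, 46.36). Target: (1.0, -7.5). Remaining: Δeast = -41.75, Δnorth = -53.86.
Bearing = atan2(-41.75, -53.86) mod 360° = 217.78°; distance = √((-41.75)² + (-53.86)²) = 68.150 km.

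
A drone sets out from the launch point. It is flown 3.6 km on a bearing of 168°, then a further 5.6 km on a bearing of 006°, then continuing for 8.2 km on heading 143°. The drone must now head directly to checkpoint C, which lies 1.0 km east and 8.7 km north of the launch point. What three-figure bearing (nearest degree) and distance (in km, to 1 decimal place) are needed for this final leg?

338°, 14.2 km

Leg 1 (168°, 3.6 km): east 3.6 sin 168° = 0.75, north 3.6 cos 168° = -3.52
Leg 2 (006°, 5.6 km): east 5.6 sin 6° = 0.59, north 5.6 cos 6° = 5.57
Leg 3 (143°, 8.2 km): east 8.2 sin 143° = 4.93, north 8.2 cos 143° = -6.55
Current position: (6.27, -4.50). Target: (1.0, 8.7). Remaining: Δeast = -5.27, Δnorth = 13.20.
Bearing = atan2(-5.27, 13.20) mod 360° = 338.24°; distance = √((-5.27)² + (13.20)²) = 14.213 km.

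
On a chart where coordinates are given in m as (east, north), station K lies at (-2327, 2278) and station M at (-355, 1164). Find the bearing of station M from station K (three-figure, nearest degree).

Δeast = -355 − -2327 = 1972.00; Δnorth = 1164 − 2278 = -1114.00.
Bearing = atan2(Δeast, Δnorth) mod 360° = 119.46° ≈ 119°.

119°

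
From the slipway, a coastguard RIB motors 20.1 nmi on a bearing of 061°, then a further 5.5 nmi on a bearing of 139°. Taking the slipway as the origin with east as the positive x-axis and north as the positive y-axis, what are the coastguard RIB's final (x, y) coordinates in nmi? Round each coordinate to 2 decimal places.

Leg 1 (061°, 20.1 nmi): east 20.1 sin 61° = 17.58, north 20.1 cos 61° = 9.74
Leg 2 (139°, 5.5 nmi): east 5.5 sin 139° = 3.61, north 5.5 cos 139° = -4.15
Summing: 21.19 nmi east, 5.59 nmi north → (21.19, 5.59).

(21.19, 5.59)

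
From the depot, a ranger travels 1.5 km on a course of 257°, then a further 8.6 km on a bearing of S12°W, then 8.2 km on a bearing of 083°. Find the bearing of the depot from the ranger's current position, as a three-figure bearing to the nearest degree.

328°

Leg 1 (257°, 1.5 km): east 1.5 sin 257° = -1.46, north 1.5 cos 257° = -0.34
Leg 2 (S12°W, 8.6 km): east 8.6 sin 192° = -1.79, north 8.6 cos 192° = -8.41
Leg 3 (083°, 8.2 km): east 8.2 sin 83° = 8.14, north 8.2 cos 83° = 1.00
Net displacement: 4.89 east, -7.75 north. Direction back to start is (-4.89, 7.75): bearing = atan2(-4.89, 7.75) mod 360° = 327.75° ≈ 328°.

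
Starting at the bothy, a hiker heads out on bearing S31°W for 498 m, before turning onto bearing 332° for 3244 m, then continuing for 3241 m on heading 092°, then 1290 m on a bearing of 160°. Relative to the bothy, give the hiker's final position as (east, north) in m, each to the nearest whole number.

(1901, 1112)

Leg 1 (S31°W, 498 m): east 498 sin 211° = -256.49, north 498 cos 211° = -426.87
Leg 2 (332°, 3244 m): east 3244 sin 332° = -1522.97, north 3244 cos 332° = 2864.28
Leg 3 (092°, 3241 m): east 3241 sin 92° = 3239.03, north 3241 cos 92° = -113.11
Leg 4 (160°, 1290 m): east 1290 sin 160° = 441.21, north 1290 cos 160° = -1212.20
Summing: 1900.78 m east, 1112.10 m north → (1901, 1112).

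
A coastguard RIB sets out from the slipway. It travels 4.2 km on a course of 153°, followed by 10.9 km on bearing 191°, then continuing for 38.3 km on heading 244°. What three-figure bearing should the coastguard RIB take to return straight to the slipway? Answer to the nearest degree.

Leg 1 (153°, 4.2 km): east 4.2 sin 153° = 1.91, north 4.2 cos 153° = -3.74
Leg 2 (191°, 10.9 km): east 10.9 sin 191° = -2.08, north 10.9 cos 191° = -10.70
Leg 3 (244°, 38.3 km): east 38.3 sin 244° = -34.42, north 38.3 cos 244° = -16.79
Net displacement: -34.60 east, -31.23 north. Direction back to start is (34.60, 31.23): bearing = atan2(34.60, 31.23) mod 360° = 47.93° ≈ 048°.

048°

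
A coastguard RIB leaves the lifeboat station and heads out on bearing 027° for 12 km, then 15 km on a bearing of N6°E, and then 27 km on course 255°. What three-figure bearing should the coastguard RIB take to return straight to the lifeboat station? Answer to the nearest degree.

134°

Leg 1 (027°, 12 km): east 12 sin 27° = 5.45, north 12 cos 27° = 10.69
Leg 2 (N6°E, 15 km): east 15 sin 6° = 1.57, north 15 cos 6° = 14.92
Leg 3 (255°, 27 km): east 27 sin 255° = -26.08, north 27 cos 255° = -6.99
Net displacement: -19.06 east, 18.62 north. Direction back to start is (19.06, -18.62): bearing = atan2(19.06, -18.62) mod 360° = 134.33° ≈ 134°.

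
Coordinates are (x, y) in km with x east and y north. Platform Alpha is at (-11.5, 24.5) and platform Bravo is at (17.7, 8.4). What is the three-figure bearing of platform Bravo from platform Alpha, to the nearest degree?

119°

Δeast = 17.7 − -11.5 = 29.20; Δnorth = 8.4 − 24.5 = -16.10.
Bearing = atan2(Δeast, Δnorth) mod 360° = 118.87° ≈ 119°.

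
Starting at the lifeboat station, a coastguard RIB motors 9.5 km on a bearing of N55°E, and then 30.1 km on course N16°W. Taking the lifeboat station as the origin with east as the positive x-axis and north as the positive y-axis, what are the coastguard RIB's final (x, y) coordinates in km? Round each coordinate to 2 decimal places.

(-0.51, 34.38)

Leg 1 (N55°E, 9.5 km): east 9.5 sin 55° = 7.78, north 9.5 cos 55° = 5.45
Leg 2 (N16°W, 30.1 km): east 30.1 sin 344° = -8.30, north 30.1 cos 344° = 28.93
Summing: -0.51 km east, 34.38 km north → (-0.51, 34.38).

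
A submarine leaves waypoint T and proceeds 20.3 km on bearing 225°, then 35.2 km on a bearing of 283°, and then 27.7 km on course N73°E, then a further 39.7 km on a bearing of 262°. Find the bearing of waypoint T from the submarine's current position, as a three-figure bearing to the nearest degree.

Leg 1 (225°, 20.3 km): east 20.3 sin 225° = -14.35, north 20.3 cos 225° = -14.35
Leg 2 (283°, 35.2 km): east 35.2 sin 283° = -34.30, north 35.2 cos 283° = 7.92
Leg 3 (N73°E, 27.7 km): east 27.7 sin 73° = 26.49, north 27.7 cos 73° = 8.10
Leg 4 (262°, 39.7 km): east 39.7 sin 262° = -39.31, north 39.7 cos 262° = -5.53
Net displacement: -61.48 east, -3.86 north. Direction back to start is (61.48, 3.86): bearing = atan2(61.48, 3.86) mod 360° = 86.40° ≈ 086°.

086°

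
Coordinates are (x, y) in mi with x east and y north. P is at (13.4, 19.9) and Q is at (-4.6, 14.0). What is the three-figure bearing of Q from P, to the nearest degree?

252°

Δeast = -4.6 − 13.4 = -18.00; Δnorth = 14.0 − 19.9 = -5.90.
Bearing = atan2(Δeast, Δnorth) mod 360° = 251.85° ≈ 252°.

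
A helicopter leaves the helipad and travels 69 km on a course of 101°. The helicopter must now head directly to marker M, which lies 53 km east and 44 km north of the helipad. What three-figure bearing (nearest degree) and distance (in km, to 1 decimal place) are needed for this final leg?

346°, 59.0 km

Leg 1 (101°, 69 km): east 69 sin 101° = 67.73, north 69 cos 101° = -13.17
Current position: (67.73, -13.17). Target: (53, 44). Remaining: Δeast = -14.73, Δnorth = 57.17.
Bearing = atan2(-14.73, 57.17) mod 360° = 345.55°; distance = √((-14.73)² + (57.17)²) = 59.034 km.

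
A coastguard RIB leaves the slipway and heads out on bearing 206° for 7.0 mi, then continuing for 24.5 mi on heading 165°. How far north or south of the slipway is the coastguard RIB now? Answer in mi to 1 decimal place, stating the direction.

30.0 mi south

Leg 1 (206°, 7.0 mi): east 7.0 sin 206° = -3.07, north 7.0 cos 206° = -6.29
Leg 2 (165°, 24.5 mi): east 24.5 sin 165° = 6.34, north 24.5 cos 165° = -23.67
Net north component: -29.96 mi.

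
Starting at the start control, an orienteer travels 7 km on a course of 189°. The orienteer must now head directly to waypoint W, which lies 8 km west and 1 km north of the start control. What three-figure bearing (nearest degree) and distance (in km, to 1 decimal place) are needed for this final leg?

319°, 10.5 km

Leg 1 (189°, 7 km): east 7 sin 189° = -1.10, north 7 cos 189° = -6.91
Current position: (-1.10, -6.91). Target: (-8, 1). Remaining: Δeast = -6.90, Δnorth = 7.91.
Bearing = atan2(-6.90, 7.91) mod 360° = 318.89°; distance = √((-6.90)² + (7.91)²) = 10.503 km.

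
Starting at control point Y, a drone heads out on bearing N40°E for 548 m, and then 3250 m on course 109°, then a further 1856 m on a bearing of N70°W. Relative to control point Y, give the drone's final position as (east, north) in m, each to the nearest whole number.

Leg 1 (N40°E, 548 m): east 548 sin 40° = 352.25, north 548 cos 40° = 419.79
Leg 2 (109°, 3250 m): east 3250 sin 109° = 3072.94, north 3250 cos 109° = -1058.10
Leg 3 (N70°W, 1856 m): east 1856 sin 290° = -1744.07, north 1856 cos 290° = 634.79
Summing: 1681.11 m east, -3.51 m north → (1681, -4).

(1681, -4)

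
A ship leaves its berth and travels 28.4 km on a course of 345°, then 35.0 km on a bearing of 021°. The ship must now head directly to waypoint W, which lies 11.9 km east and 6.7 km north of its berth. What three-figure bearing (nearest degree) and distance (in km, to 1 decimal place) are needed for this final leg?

173°, 53.8 km

Leg 1 (345°, 28.4 km): east 28.4 sin 345° = -7.35, north 28.4 cos 345° = 27.43
Leg 2 (021°, 35.0 km): east 35.0 sin 21° = 12.54, north 35.0 cos 21° = 32.68
Current position: (5.19, 60.11). Target: (11.9, 6.7). Remaining: Δeast = 6.71, Δnorth = -53.41.
Bearing = atan2(6.71, -53.41) mod 360° = 172.84°; distance = √((6.71)² + (-53.41)²) = 53.827 km.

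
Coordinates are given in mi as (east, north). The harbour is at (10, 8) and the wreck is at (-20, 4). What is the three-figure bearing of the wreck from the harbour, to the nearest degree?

262°

Δeast = -20 − 10 = -30.00; Δnorth = 4 − 8 = -4.00.
Bearing = atan2(Δeast, Δnorth) mod 360° = 262.41° ≈ 262°.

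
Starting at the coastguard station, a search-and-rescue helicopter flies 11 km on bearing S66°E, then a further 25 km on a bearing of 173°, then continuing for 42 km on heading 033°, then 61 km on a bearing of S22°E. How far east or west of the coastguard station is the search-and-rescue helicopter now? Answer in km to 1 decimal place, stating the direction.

Leg 1 (S66°E, 11 km): east 11 sin 114° = 10.05, north 11 cos 114° = -4.47
Leg 2 (173°, 25 km): east 25 sin 173° = 3.05, north 25 cos 173° = -24.81
Leg 3 (033°, 42 km): east 42 sin 33° = 22.87, north 42 cos 33° = 35.22
Leg 4 (S22°E, 61 km): east 61 sin 158° = 22.85, north 61 cos 158° = -56.56
Net east component: 58.82 km.

58.8 km east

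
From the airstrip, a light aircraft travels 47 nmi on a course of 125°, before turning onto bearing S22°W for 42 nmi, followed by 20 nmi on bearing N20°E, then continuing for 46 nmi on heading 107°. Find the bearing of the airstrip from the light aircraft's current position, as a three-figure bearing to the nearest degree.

Leg 1 (125°, 47 nmi): east 47 sin 125° = 38.50, north 47 cos 125° = -26.96
Leg 2 (S22°W, 42 nmi): east 42 sin 202° = -15.73, north 42 cos 202° = -38.94
Leg 3 (N20°E, 20 nmi): east 20 sin 20° = 6.84, north 20 cos 20° = 18.79
Leg 4 (107°, 46 nmi): east 46 sin 107° = 43.99, north 46 cos 107° = -13.45
Net displacement: 73.60 east, -60.56 north. Direction back to start is (-73.60, 60.56): bearing = atan2(-73.60, 60.56) mod 360° = 309.45° ≈ 309°.

309°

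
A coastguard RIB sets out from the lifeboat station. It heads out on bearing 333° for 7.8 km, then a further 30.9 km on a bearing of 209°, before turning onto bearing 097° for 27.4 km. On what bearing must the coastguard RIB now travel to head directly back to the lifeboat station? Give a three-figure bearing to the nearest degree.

340°

Leg 1 (333°, 7.8 km): east 7.8 sin 333° = -3.54, north 7.8 cos 333° = 6.95
Leg 2 (209°, 30.9 km): east 30.9 sin 209° = -14.98, north 30.9 cos 209° = -27.03
Leg 3 (097°, 27.4 km): east 27.4 sin 97° = 27.20, north 27.4 cos 97° = -3.34
Net displacement: 8.67 east, -23.42 north. Direction back to start is (-8.67, 23.42): bearing = atan2(-8.67, 23.42) mod 360° = 339.67° ≈ 340°.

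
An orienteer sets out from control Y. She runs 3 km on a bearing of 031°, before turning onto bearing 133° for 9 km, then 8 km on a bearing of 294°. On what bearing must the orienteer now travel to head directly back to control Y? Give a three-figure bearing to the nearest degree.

291°

Leg 1 (031°, 3 km): east 3 sin 31° = 1.55, north 3 cos 31° = 2.57
Leg 2 (133°, 9 km): east 9 sin 133° = 6.58, north 9 cos 133° = -6.14
Leg 3 (294°, 8 km): east 8 sin 294° = -7.31, north 8 cos 294° = 3.25
Net displacement: 0.82 east, -0.31 north. Direction back to start is (-0.82, 0.31): bearing = atan2(-0.82, 0.31) mod 360° = 290.89° ≈ 291°.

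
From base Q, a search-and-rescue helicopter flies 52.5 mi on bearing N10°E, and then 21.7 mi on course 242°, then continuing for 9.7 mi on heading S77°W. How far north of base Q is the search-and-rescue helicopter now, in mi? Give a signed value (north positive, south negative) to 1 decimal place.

39.3 mi

Leg 1 (N10°E, 52.5 mi): east 52.5 sin 10° = 9.12, north 52.5 cos 10° = 51.70
Leg 2 (242°, 21.7 mi): east 21.7 sin 242° = -19.16, north 21.7 cos 242° = -10.19
Leg 3 (S77°W, 9.7 mi): east 9.7 sin 257° = -9.45, north 9.7 cos 257° = -2.18
Net north component: 39.33 mi.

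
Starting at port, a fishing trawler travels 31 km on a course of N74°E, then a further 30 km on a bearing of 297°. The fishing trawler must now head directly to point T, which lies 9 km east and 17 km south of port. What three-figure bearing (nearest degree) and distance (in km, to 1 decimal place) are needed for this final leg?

Leg 1 (N74°E, 31 km): east 31 sin 74° = 29.80, north 31 cos 74° = 8.54
Leg 2 (297°, 30 km): east 30 sin 297° = -26.73, north 30 cos 297° = 13.62
Current position: (3.07, 22.16). Target: (9, -17). Remaining: Δeast = 5.93, Δnorth = -39.16.
Bearing = atan2(5.93, -39.16) mod 360° = 171.39°; distance = √((5.93)² + (-39.16)²) = 39.611 km.

171°, 39.6 km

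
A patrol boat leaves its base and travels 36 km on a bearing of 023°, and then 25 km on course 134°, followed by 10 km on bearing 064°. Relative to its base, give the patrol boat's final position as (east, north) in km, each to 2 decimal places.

(41.04, 20.16)

Leg 1 (023°, 36 km): east 36 sin 23° = 14.07, north 36 cos 23° = 33.14
Leg 2 (134°, 25 km): east 25 sin 134° = 17.98, north 25 cos 134° = -17.37
Leg 3 (064°, 10 km): east 10 sin 64° = 8.99, north 10 cos 64° = 4.38
Summing: 41.04 km east, 20.16 km north → (41.04, 20.16).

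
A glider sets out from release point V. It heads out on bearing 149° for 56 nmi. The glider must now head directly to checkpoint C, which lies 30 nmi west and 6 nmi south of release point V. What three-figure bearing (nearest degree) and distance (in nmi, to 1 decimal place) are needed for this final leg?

306°, 72.3 nmi

Leg 1 (149°, 56 nmi): east 56 sin 149° = 28.84, north 56 cos 149° = -48.00
Current position: (28.84, -48.00). Target: (-30, -6). Remaining: Δeast = -58.84, Δnorth = 42.00.
Bearing = atan2(-58.84, 42.00) mod 360° = 305.52°; distance = √((-58.84)² + (42.00)²) = 72.295 nmi.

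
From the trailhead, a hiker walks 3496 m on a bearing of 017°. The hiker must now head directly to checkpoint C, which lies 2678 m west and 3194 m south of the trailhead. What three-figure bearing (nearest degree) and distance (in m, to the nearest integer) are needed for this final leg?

210°, 7512 m

Leg 1 (017°, 3496 m): east 3496 sin 17° = 1022.13, north 3496 cos 17° = 3343.24
Current position: (1022.13, 3343.24). Target: (-2678, -3194). Remaining: Δeast = -3700.13, Δnorth = -6537.24.
Bearing = atan2(-3700.13, -6537.24) mod 360° = 209.51°; distance = √((-3700.13)² + (-6537.24)²) = 7511.757 m.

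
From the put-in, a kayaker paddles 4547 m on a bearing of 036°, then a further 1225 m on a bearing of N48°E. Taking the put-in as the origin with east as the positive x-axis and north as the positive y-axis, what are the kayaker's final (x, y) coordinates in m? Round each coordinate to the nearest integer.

Leg 1 (036°, 4547 m): east 4547 sin 36° = 2672.66, north 4547 cos 36° = 3678.60
Leg 2 (N48°E, 1225 m): east 1225 sin 48° = 910.35, north 1225 cos 48° = 819.68
Summing: 3583.01 m east, 4498.29 m north → (3583, 4498).

(3583, 4498)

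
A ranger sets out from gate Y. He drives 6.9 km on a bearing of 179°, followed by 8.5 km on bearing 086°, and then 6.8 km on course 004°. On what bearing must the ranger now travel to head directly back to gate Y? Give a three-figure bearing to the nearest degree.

267°

Leg 1 (179°, 6.9 km): east 6.9 sin 179° = 0.12, north 6.9 cos 179° = -6.90
Leg 2 (086°, 8.5 km): east 8.5 sin 86° = 8.48, north 8.5 cos 86° = 0.59
Leg 3 (004°, 6.8 km): east 6.8 sin 4° = 0.47, north 6.8 cos 4° = 6.78
Net displacement: 9.07 east, 0.48 north. Direction back to start is (-9.07, -0.48): bearing = atan2(-9.07, -0.48) mod 360° = 266.99° ≈ 267°.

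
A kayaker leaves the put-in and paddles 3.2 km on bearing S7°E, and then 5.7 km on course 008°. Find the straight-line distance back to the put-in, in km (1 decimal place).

2.7 km

Leg 1 (S7°E, 3.2 km): east 3.2 sin 173° = 0.39, north 3.2 cos 173° = -3.18
Leg 2 (008°, 5.7 km): east 5.7 sin 8° = 0.79, north 5.7 cos 8° = 5.64
Net: 1.18 east, 2.47 north. Distance = √((1.18)² + (2.47)²) = 2.737 km.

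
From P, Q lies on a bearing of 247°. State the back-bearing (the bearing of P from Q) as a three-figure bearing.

Back-bearing = 247° − 180° = 067°.

067°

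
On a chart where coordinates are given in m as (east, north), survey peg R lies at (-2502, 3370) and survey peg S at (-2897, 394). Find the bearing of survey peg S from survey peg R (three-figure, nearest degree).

Δeast = -2897 − -2502 = -395.00; Δnorth = 394 − 3370 = -2976.00.
Bearing = atan2(Δeast, Δnorth) mod 360° = 187.56° ≈ 188°.

188°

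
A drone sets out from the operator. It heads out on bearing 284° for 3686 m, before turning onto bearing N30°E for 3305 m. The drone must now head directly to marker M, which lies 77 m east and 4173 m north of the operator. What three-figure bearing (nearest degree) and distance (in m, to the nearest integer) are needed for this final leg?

Leg 1 (284°, 3686 m): east 3686 sin 284° = -3576.51, north 3686 cos 284° = 891.72
Leg 2 (N30°E, 3305 m): east 3305 sin 30° = 1652.50, north 3305 cos 30° = 2862.21
Current position: (-1924.01, 3753.94). Target: (77, 4173). Remaining: Δeast = 2001.01, Δnorth = 419.06.
Bearing = atan2(2001.01, 419.06) mod 360° = 78.17°; distance = √((2001.01)² + (419.06)²) = 2044.420 m.

078°, 2044 m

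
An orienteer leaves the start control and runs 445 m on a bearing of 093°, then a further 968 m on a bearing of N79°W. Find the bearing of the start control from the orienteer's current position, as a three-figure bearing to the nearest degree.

Leg 1 (093°, 445 m): east 445 sin 93° = 444.39, north 445 cos 93° = -23.29
Leg 2 (N79°W, 968 m): east 968 sin 281° = -950.22, north 968 cos 281° = 184.70
Net displacement: -505.82 east, 161.41 north. Direction back to start is (505.82, -161.41): bearing = atan2(505.82, -161.41) mod 360° = 107.70° ≈ 108°.

108°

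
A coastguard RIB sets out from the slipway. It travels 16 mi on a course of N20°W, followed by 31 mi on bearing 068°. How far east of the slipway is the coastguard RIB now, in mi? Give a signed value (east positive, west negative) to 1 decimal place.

Leg 1 (N20°W, 16 mi): east 16 sin 340° = -5.47, north 16 cos 340° = 15.04
Leg 2 (068°, 31 mi): east 31 sin 68° = 28.74, north 31 cos 68° = 11.61
Net east component: 23.27 mi.

23.3 mi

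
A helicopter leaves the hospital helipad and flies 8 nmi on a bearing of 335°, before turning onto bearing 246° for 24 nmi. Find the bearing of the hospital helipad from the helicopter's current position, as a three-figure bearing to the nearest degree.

Leg 1 (335°, 8 nmi): east 8 sin 335° = -3.38, north 8 cos 335° = 7.25
Leg 2 (246°, 24 nmi): east 24 sin 246° = -21.93, north 24 cos 246° = -9.76
Net displacement: -25.31 east, -2.51 north. Direction back to start is (25.31, 2.51): bearing = atan2(25.31, 2.51) mod 360° = 84.33° ≈ 084°.

084°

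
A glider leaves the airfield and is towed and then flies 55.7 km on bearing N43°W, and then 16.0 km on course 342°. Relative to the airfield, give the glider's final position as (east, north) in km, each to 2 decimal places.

Leg 1 (N43°W, 55.7 km): east 55.7 sin 317° = -37.99, north 55.7 cos 317° = 40.74
Leg 2 (342°, 16.0 km): east 16.0 sin 342° = -4.94, north 16.0 cos 342° = 15.22
Summing: -42.93 km east, 55.95 km north → (-42.93, 55.95).

(-42.93, 55.95)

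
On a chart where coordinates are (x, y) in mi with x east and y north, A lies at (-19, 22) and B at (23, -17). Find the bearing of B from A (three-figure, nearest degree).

133°

Δeast = 23 − -19 = 42.00; Δnorth = -17 − 22 = -39.00.
Bearing = atan2(Δeast, Δnorth) mod 360° = 132.88° ≈ 133°.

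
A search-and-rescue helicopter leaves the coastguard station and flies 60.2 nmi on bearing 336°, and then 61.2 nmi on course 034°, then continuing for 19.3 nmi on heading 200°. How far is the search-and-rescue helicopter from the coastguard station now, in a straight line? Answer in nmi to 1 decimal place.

Leg 1 (336°, 60.2 nmi): east 60.2 sin 336° = -24.49, north 60.2 cos 336° = 55.00
Leg 2 (034°, 61.2 nmi): east 61.2 sin 34° = 34.22, north 61.2 cos 34° = 50.74
Leg 3 (200°, 19.3 nmi): east 19.3 sin 200° = -6.60, north 19.3 cos 200° = -18.14
Net: 3.14 east, 87.60 north. Distance = √((3.14)² + (87.60)²) = 87.653 nmi.

87.7 nmi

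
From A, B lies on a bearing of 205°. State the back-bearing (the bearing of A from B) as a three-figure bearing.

025°

Back-bearing = 205° − 180° = 025°.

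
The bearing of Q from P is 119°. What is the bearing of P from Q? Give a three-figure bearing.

299°

Back-bearing = 119° + 180° = 299°.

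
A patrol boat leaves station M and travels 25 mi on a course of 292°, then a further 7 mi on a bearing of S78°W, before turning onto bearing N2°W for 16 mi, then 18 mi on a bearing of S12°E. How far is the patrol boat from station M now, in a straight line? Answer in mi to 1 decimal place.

Leg 1 (292°, 25 mi): east 25 sin 292° = -23.18, north 25 cos 292° = 9.37
Leg 2 (S78°W, 7 mi): east 7 sin 258° = -6.85, north 7 cos 258° = -1.46
Leg 3 (N2°W, 16 mi): east 16 sin 358° = -0.56, north 16 cos 358° = 15.99
Leg 4 (S12°E, 18 mi): east 18 sin 168° = 3.74, north 18 cos 168° = -17.61
Net: -26.84 east, 6.29 north. Distance = √((-26.84)² + (6.29)²) = 27.570 mi.

27.6 mi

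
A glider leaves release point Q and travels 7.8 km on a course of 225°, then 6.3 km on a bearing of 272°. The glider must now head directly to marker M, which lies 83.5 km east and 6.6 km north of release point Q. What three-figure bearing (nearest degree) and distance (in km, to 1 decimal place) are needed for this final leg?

Leg 1 (225°, 7.8 km): east 7.8 sin 225° = -5.52, north 7.8 cos 225° = -5.52
Leg 2 (272°, 6.3 km): east 6.3 sin 272° = -6.30, north 6.3 cos 272° = 0.22
Current position: (-11.81, -5.30). Target: (83.5, 6.6). Remaining: Δeast = 95.31, Δnorth = 11.90.
Bearing = atan2(95.31, 11.90) mod 360° = 82.89°; distance = √((95.31)² + (11.90)²) = 96.051 km.

083°, 96.1 km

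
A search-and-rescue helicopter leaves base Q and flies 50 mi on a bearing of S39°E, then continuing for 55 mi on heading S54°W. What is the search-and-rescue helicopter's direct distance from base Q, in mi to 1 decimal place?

72.4 mi

Leg 1 (S39°E, 50 mi): east 50 sin 141° = 31.47, north 50 cos 141° = -38.86
Leg 2 (S54°W, 55 mi): east 55 sin 234° = -44.50, north 55 cos 234° = -32.33
Net: -13.03 east, -71.19 north. Distance = √((-13.03)² + (-71.19)²) = 72.368 mi.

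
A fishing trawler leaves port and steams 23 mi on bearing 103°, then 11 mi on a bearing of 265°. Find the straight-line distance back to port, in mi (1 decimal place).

Leg 1 (103°, 23 mi): east 23 sin 103° = 22.41, north 23 cos 103° = -5.17
Leg 2 (265°, 11 mi): east 11 sin 265° = -10.96, north 11 cos 265° = -0.96
Net: 11.45 east, -6.13 north. Distance = √((11.45)² + (-6.13)²) = 12.991 mi.

13.0 mi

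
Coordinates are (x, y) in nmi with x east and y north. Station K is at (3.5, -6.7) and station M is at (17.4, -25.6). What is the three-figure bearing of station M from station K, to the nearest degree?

144°

Δeast = 17.4 − 3.5 = 13.90; Δnorth = -25.6 − -6.7 = -18.90.
Bearing = atan2(Δeast, Δnorth) mod 360° = 143.67° ≈ 144°.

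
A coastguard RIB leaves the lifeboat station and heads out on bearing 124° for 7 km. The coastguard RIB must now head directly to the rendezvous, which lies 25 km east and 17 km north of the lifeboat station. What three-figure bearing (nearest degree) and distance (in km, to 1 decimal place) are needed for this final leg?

043°, 28.4 km

Leg 1 (124°, 7 km): east 7 sin 124° = 5.80, north 7 cos 124° = -3.91
Current position: (5.80, -3.91). Target: (25, 17). Remaining: Δeast = 19.20, Δnorth = 20.91.
Bearing = atan2(19.20, 20.91) mod 360° = 42.55°; distance = √((19.20)² + (20.91)²) = 28.389 km.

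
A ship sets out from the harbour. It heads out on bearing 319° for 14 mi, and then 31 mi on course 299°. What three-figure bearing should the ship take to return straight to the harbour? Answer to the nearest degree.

125°

Leg 1 (319°, 14 mi): east 14 sin 319° = -9.18, north 14 cos 319° = 10.57
Leg 2 (299°, 31 mi): east 31 sin 299° = -27.11, north 31 cos 299° = 15.03
Net displacement: -36.30 east, 25.60 north. Direction back to start is (36.30, -25.60): bearing = atan2(36.30, -25.60) mod 360° = 125.19° ≈ 125°.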